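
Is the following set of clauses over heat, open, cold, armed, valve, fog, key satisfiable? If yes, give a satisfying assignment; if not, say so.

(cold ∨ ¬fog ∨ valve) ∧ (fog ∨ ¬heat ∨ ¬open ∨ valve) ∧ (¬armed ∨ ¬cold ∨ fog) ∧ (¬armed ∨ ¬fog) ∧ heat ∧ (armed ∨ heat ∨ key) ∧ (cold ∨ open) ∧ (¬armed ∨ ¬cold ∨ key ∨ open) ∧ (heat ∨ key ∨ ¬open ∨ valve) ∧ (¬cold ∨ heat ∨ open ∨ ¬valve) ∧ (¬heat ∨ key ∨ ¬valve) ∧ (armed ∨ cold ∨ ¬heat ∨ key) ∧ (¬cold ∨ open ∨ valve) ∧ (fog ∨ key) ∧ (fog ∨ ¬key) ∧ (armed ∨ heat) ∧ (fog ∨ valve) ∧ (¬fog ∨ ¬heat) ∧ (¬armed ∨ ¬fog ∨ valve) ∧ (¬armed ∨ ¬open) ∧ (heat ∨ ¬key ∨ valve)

No satisfying assignment exists.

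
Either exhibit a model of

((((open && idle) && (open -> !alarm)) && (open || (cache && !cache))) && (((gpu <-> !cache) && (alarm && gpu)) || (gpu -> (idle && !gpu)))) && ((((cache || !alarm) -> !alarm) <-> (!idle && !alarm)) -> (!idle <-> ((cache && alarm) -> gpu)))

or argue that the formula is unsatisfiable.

idle: True, open: True, alarm: False, gpu: False, cache: True

  (((open && idle) && (open -> !alarm)) && (open || (cache && !cache))) && (((gpu <-> !cache) && (alarm && gpu)) || (gpu -> (idle && !gpu))) = True
    ((open && idle) && (open -> !alarm)) && (open || (cache && !cache)) = True
      (open && idle) && (open -> !alarm) = True
        open && idle = True
        open -> !alarm = True
          !alarm = True
      open || (cache && !cache) = True
        cache && !cache = False
          !cache = False
    ((gpu <-> !cache) && (alarm && gpu)) || (gpu -> (idle && !gpu)) = True
      (gpu <-> !cache) && (alarm && gpu) = False
        gpu <-> !cache = True
          !cache = False
        alarm && gpu = False
      gpu -> (idle && !gpu) = True
        idle && !gpu = True
          !gpu = True
  (((cache || !alarm) -> !alarm) <-> (!idle && !alarm)) -> (!idle <-> ((cache && alarm) -> gpu)) = True
    ((cache || !alarm) -> !alarm) <-> (!idle && !alarm) = False
      (cache || !alarm) -> !alarm = True
        cache || !alarm = True
          !alarm = True
        !alarm = True
      !idle && !alarm = False
        !idle = False
        !alarm = True
    !idle <-> ((cache && alarm) -> gpu) = False
      !idle = False
      (cache && alarm) -> gpu = True
        cache && alarm = False
Both conjuncts True, so the formula holds.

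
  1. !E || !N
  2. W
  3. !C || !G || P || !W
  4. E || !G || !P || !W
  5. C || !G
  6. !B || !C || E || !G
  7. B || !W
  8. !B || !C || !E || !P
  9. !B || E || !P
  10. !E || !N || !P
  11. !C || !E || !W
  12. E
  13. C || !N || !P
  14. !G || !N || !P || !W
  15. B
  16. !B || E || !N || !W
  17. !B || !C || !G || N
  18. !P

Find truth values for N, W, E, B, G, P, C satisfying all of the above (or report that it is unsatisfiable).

Unit clause (W) forces W = True.
In (B || !W) only B is left, so B = True.
Unit clause (E) forces E = True.
Unit clause (!P) forces P = False.
In (!E || !N) only !N is left, so N = False.
In (!C || !E || !W) only !C is left, so C = False.
In (C || !G) only !G is left, so G = False.
All clauses satisfied.

N=F, W=T, E=T, B=T, G=F, P=F, C=F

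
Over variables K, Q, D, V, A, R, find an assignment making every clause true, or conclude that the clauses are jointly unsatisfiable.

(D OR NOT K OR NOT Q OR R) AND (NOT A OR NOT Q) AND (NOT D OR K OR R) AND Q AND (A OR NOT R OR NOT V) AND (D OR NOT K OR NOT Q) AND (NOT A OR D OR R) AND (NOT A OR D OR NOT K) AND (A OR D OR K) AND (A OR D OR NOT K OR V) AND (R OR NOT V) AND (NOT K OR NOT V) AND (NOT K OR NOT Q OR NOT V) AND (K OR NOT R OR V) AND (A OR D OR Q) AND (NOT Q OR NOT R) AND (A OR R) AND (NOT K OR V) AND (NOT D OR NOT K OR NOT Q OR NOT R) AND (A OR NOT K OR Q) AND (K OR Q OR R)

Case Q = True:
  (NOT A OR NOT Q) forces A = False.
  (NOT Q OR NOT R) forces R = False.
  Clause (A OR R) is falsified — contradiction.
Case Q = False:
  Clause (Q) is falsified — contradiction.
Both cases fail, so the formula is unsatisfiable.

Unsatisfiable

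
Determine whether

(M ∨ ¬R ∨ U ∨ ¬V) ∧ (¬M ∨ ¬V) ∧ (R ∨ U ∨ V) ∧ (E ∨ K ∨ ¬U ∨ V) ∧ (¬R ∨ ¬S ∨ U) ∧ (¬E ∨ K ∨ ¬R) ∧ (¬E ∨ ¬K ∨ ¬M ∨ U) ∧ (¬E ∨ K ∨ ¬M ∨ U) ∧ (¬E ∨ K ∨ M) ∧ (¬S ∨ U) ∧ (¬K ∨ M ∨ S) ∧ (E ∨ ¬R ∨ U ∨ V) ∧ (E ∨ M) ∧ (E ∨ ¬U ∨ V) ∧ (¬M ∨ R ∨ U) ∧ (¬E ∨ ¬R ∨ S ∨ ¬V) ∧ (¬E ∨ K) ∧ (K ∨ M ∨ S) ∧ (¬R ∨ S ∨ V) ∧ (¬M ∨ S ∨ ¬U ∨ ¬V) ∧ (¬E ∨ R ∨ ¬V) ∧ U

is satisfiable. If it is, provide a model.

Unit clause (U) forces U = True.
Set S = False.
Try E = False:
  (E ∨ M) forces M = True.
  (¬M ∨ ¬V) forces V = False.
  clause (E ∨ ¬U ∨ V) is falsified — backtrack.
So E = True.
  then (¬E ∨ K) forces K = True.
  then (¬K ∨ M ∨ S) forces M = True.
  then (¬M ∨ S ∨ ¬U ∨ ¬V) forces V = False.
  then (¬R ∨ S ∨ V) forces R = False.
All clauses satisfied.

S: False, E: True, V: False, K: True, U: True, M: True, R: False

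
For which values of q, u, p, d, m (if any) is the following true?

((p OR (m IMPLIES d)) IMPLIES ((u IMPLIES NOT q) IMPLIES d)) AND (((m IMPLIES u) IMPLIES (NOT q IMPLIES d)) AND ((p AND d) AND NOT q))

q=F, u=F, p=T, d=T, m=T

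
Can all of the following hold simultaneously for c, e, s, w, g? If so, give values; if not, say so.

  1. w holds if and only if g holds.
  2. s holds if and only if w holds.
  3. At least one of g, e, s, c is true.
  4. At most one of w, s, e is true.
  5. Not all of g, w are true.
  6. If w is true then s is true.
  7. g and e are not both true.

c=T, e=T, s=F, w=F, g=F

  (1) w=F, g=F — same ✓
  (2) s=F, w=F — same ✓
  (3) {g, e, s, c}: 2 true — at least one ✓
  (4) {w, s, e}: 1 true — at most one ✓
  (5) {g, w}: 0/2 true — not all ✓
  (6) w=F ⇒ s: vacuous ✓
  (7) g=F, e=T — not both ✓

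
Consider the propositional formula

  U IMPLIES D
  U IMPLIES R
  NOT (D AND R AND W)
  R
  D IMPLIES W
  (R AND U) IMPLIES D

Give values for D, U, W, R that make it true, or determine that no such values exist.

D=F, U=F, W=F, R=T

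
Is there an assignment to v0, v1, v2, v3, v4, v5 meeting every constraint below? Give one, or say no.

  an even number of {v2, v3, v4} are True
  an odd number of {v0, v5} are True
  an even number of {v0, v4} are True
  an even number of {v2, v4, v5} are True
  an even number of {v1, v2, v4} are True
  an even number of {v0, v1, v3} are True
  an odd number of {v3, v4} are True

v0=F, v1=T, v2=T, v3=T, v4=F, v5=T

{v2, v3, v4}: 2 true → even ✓
{v0, v5}: 1 true → odd ✓
{v0, v4}: 0 true → even ✓
{v2, v4, v5}: 2 true → even ✓
{v1, v2, v4}: 2 true → even ✓
{v0, v1, v3}: 2 true → even ✓
{v3, v4}: 1 true → odd ✓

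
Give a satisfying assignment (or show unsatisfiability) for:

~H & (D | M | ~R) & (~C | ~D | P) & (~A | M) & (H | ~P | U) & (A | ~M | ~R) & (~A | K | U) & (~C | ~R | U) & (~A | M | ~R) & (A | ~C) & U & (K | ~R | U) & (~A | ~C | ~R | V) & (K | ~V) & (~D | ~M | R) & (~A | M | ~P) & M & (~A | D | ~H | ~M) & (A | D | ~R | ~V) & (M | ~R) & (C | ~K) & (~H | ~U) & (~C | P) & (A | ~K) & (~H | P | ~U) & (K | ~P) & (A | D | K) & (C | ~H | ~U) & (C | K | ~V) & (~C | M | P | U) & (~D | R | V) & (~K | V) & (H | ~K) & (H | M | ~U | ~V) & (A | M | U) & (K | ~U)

Unsatisfiable — no assignment works.

Case K = True:
  (~H) forces H = False.
  Clause (H | ~K) is falsified — contradiction.
Case K = False:
  (~H) forces H = False.
  (U) forces U = True.
  Clause (K | ~U) is falsified — contradiction.
Both cases fail, so the formula is unsatisfiable.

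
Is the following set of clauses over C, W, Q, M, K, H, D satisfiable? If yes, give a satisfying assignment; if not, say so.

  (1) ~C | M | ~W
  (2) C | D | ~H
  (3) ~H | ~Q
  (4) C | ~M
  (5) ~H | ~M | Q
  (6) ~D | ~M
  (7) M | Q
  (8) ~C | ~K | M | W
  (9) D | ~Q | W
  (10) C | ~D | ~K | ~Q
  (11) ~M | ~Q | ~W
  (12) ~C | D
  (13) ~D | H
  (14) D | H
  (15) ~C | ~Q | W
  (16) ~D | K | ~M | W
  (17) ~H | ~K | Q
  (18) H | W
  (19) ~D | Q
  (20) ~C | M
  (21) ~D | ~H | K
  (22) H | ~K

Case H = True:
  (~H | ~Q) forces Q = False.
  (~H | ~M | Q) forces M = False.
  Clause (M | Q) is falsified — contradiction.
Case H = False:
  (~D | H) forces D = False.
  Clause (D | H) is falsified — contradiction.
Both cases fail, so the formula is unsatisfiable.

Unsatisfiable — no assignment works.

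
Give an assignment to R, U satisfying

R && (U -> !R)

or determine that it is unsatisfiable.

R: True, U: False

  U -> !R = True
    !R = False
Both conjuncts True, so the formula holds.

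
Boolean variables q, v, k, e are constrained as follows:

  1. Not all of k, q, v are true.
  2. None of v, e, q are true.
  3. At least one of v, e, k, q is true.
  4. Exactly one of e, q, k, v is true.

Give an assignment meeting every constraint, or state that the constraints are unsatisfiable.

q: False, v: False, k: True, e: False

  (1) {k, q, v}: 1/3 true — not all ✓
  (2) {v, e, q}: 0 true — none ✓
  (3) {v, e, k, q}: 1 true — at least one ✓
  (4) {e, q, k, v}: 1 true — exactly one ✓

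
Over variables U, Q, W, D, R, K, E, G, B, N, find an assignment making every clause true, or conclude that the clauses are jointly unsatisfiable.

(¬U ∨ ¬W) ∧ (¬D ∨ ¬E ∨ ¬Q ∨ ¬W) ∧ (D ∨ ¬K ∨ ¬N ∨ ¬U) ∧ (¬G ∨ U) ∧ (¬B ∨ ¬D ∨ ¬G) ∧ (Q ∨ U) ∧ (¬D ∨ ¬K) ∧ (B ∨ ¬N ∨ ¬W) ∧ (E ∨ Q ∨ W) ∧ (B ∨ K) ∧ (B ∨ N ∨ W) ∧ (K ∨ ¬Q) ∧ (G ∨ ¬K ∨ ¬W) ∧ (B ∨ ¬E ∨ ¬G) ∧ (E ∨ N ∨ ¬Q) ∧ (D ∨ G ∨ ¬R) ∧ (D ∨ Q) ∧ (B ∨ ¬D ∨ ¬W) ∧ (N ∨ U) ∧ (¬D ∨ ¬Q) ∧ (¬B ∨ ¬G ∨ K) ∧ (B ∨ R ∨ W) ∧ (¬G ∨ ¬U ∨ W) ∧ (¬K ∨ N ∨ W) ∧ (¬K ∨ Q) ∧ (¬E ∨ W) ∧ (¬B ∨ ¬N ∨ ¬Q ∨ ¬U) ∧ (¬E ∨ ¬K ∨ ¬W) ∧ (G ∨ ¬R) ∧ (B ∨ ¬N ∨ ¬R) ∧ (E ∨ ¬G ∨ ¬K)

Set U = False.
  then (¬G ∨ U) forces G = False.
  then (Q ∨ U) forces Q = True.
  then (K ∨ ¬Q) forces K = True.
  then (G ∨ ¬K ∨ ¬W) forces W = False.
  then (N ∨ U) forces N = True.
  then (¬D ∨ ¬Q) forces D = False.
  then (¬E ∨ W) forces E = False.
  then (G ∨ ¬R) forces R = False.
  then (B ∨ R ∨ W) forces B = True.
All clauses satisfied.

U = False; Q = True; W = False; D = False; R = False; K = True; E = False; G = False; B = True; N = True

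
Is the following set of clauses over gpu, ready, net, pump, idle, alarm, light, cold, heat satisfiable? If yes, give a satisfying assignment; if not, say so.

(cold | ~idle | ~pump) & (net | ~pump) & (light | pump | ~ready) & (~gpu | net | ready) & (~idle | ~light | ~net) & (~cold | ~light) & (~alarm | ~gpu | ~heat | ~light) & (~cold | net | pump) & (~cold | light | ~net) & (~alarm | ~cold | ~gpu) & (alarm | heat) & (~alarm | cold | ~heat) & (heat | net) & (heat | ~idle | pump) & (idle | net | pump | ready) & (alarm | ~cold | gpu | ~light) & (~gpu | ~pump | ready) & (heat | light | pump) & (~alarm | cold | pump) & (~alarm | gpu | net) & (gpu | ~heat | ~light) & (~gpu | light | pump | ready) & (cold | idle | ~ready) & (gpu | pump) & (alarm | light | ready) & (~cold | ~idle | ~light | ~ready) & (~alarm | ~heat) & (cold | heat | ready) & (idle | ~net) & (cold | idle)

Set gpu = True.
Try ready = False:
  (~gpu | net | ready) forces net = True.
  (~gpu | ~pump | ready) forces pump = False.
  (~gpu | light | pump | ready) forces light = True.
  (~idle | ~light | ~net) forces idle = False.
  clause (idle | ~net) is falsified — backtrack.
So ready = True.
Set net = False.
  then (net | ~pump) forces pump = False.
  then (light | pump | ~ready) forces light = True.
  then (~cold | ~light) forces cold = False.
  then (heat | net) forces heat = True.
  then (~alarm | cold | pump) forces alarm = False.
  then (cold | idle | ~ready) forces idle = True.
All clauses satisfied.

gpu: True, ready: True, net: False, pump: False, idle: True, alarm: False, light: True, cold: False, heat: True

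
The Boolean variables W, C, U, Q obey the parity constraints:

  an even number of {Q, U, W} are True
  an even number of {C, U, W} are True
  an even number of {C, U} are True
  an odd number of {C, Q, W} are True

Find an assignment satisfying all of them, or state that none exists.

Adding constraints 1, 3, 4 mod 2: every variable appears an even number of times on the left, so the left side is 0.
But the right sides sum to 1 (mod 2). 0 ≠ 1 — the system is inconsistent.

The formula is unsatisfiable.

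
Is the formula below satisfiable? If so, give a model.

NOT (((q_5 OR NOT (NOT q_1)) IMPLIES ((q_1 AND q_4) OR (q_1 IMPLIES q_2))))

q_1=T; q_2=F; q_4=F; q_5=T

  NOT (((q_5 OR NOT (NOT q_1)) IMPLIES ((q_1 AND q_4) OR (q_1 IMPLIES q_2)))) = True
    (q_5 OR NOT (NOT q_1)) IMPLIES ((q_1 AND q_4) OR (q_1 IMPLIES q_2)) = False
      q_5 OR NOT (NOT q_1) = True
        NOT (NOT q_1) = True
          NOT q_1 = False
      (q_1 AND q_4) OR (q_1 IMPLIES q_2) = False
        q_1 AND q_4 = False
        q_1 IMPLIES q_2 = False
The formula evaluates to True.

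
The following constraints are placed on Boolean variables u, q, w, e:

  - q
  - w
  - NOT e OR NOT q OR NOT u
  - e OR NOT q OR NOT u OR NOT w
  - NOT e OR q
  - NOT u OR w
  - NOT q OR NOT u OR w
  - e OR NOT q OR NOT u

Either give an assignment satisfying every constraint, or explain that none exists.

Unit clause (q) forces q = True.
Unit clause (w) forces w = True.
Set u = False.
Set e = False.
Check each clause:
  (q): q holds.
  (w): w holds.
  (NOT e OR NOT q OR NOT u): NOT e holds.
  (e OR NOT q OR NOT u OR NOT w): NOT u holds.
  (NOT e OR q): NOT e holds.
  (NOT u OR w): NOT u holds.
  (NOT q OR NOT u OR w): NOT u holds.
  (e OR NOT q OR NOT u): NOT u holds.
All clauses satisfied.

u: False; q: True; w: True; e: False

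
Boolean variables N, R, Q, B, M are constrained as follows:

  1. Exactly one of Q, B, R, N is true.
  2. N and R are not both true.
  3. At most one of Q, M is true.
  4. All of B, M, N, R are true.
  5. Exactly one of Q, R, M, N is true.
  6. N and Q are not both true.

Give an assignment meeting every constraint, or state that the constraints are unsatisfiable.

Case N = True:
  (1) with N=T forces Q = False.
  (1) with N=T forces B = False.
  Constraint (4) is violated (B=F) — contradiction.
Case N = False:
  Constraint (4) is violated (N=F) — contradiction.
Both cases fail — unsatisfiable.

Unsatisfiable — no assignment works.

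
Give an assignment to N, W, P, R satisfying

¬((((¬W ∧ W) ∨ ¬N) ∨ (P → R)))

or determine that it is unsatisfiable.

N: True; W: True; P: True; R: False

  ¬((((¬W ∧ W) ∨ ¬N) ∨ (P → R))) = True
    ((¬W ∧ W) ∨ ¬N) ∨ (P → R) = False
      (¬W ∧ W) ∨ ¬N = False
        ¬W ∧ W = False
          ¬W = False
        ¬N = False
      P → R = False
The formula evaluates to True.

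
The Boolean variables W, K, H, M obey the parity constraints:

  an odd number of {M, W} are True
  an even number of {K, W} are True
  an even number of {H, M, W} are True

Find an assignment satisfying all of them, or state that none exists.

W: True; K: True; H: True; M: False

{M, W}: 1 true → odd ✓
{K, W}: 2 true → even ✓
{H, M, W}: 2 true → even ✓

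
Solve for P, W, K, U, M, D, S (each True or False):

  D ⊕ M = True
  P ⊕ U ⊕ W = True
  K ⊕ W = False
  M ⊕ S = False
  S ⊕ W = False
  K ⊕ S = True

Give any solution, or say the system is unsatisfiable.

The formula is unsatisfiable.

Adding constraints 3, 5, 6 mod 2: every variable appears an even number of times on the left, so the left side is 0.
But the right sides sum to 1 (mod 2). 0 ≠ 1 — the system is inconsistent.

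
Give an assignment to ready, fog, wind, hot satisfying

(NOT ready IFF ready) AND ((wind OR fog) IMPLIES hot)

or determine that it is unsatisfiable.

Unsatisfiable — no assignment works.

The conjunct NOT ready IFF ready is unsatisfiable on its own:
  ready=F: evaluates to False.
  ready=T: evaluates to False.
So the whole conjunction is unsatisfiable.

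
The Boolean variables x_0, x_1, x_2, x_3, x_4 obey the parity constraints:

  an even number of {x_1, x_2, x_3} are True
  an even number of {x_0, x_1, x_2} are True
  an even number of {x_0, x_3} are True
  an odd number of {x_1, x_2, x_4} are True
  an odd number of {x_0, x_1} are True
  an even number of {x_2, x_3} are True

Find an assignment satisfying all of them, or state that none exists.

x_0=T, x_1=F, x_2=T, x_3=T, x_4=F

{x_1, x_2, x_3}: 2 true → even ✓
{x_0, x_1, x_2}: 2 true → even ✓
{x_0, x_3}: 2 true → even ✓
{x_1, x_2, x_4}: 1 true → odd ✓
{x_0, x_1}: 1 true → odd ✓
{x_2, x_3}: 2 true → even ✓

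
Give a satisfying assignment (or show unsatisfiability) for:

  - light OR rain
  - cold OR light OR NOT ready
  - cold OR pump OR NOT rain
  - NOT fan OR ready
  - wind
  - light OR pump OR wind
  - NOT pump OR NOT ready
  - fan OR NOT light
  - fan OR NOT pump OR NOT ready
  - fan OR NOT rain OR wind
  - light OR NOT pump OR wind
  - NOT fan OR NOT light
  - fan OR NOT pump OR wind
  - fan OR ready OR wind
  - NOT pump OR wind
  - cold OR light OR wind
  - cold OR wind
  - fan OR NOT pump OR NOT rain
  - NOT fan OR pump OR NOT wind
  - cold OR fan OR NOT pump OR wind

ready = True, light = False, fan = False, cold = True, wind = True, rain = True, pump = False

Unit clause (wind) forces wind = True.
Set ready = True.
  then (NOT pump OR NOT ready) forces pump = False.
  then (NOT fan OR pump OR NOT wind) forces fan = False.
  then (fan OR NOT light) forces light = False.
  then (light OR rain) forces rain = True.
  then (cold OR light OR NOT ready) forces cold = True.
All clauses satisfied.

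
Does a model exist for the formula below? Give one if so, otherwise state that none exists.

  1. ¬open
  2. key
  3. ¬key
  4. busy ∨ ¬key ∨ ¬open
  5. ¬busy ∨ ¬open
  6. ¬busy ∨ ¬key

The formula is unsatisfiable.

Case key = True:
  Clause (¬key) is falsified — contradiction.
Case key = False:
  Clause (key) is falsified — contradiction.
Both cases fail, so the formula is unsatisfiable.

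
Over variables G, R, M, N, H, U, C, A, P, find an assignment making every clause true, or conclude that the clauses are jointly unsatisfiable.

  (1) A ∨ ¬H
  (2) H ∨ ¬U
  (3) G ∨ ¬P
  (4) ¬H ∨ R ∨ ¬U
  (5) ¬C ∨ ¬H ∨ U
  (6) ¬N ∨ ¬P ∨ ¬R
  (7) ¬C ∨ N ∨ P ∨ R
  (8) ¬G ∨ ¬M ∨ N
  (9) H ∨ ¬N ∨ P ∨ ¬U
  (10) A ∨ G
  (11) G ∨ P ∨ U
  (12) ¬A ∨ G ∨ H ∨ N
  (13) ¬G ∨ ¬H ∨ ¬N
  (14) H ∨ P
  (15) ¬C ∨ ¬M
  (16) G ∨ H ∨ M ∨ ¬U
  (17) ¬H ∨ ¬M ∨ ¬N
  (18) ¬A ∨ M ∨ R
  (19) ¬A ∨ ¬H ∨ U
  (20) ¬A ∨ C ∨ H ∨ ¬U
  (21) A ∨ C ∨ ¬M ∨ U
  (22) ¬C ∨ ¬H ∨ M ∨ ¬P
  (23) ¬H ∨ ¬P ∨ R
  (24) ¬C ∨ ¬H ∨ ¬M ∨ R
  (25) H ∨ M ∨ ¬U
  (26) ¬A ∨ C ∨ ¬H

Set G = True.
Set R = True.
Try M = True:
  (¬G ∨ ¬M ∨ N) forces N = True.
  (¬N ∨ ¬P ∨ ¬R) forces P = False.
  (¬G ∨ ¬H ∨ ¬N) forces H = False.
  clause (H ∨ P) is falsified — backtrack.
So M = False.
Set N = False.
Set H = True.
  then (A ∨ ¬H) forces A = True.
  then (¬A ∨ ¬H ∨ U) forces U = True.
  then (¬A ∨ C ∨ ¬H) forces C = True.
  then (¬C ∨ ¬H ∨ M ∨ ¬P) forces P = False.
All clauses satisfied.

G: True; R: True; M: False; N: False; H: True; U: True; C: True; A: True; P: False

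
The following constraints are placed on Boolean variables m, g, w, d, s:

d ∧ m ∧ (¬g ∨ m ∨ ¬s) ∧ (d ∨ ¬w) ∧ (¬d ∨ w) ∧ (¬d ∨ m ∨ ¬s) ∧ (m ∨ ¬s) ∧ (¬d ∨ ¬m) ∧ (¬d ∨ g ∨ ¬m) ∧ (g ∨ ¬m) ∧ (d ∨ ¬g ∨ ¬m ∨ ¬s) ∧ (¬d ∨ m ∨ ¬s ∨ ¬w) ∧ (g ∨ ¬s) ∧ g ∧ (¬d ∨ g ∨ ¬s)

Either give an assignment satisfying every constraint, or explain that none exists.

Case m = True:
  (d) forces d = True.
  Clause (¬d ∨ ¬m) is falsified — contradiction.
Case m = False:
  Clause (m) is falsified — contradiction.
Both cases fail, so the formula is unsatisfiable.

The formula is unsatisfiable.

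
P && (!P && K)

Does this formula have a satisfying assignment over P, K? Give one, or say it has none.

The formula is unsatisfiable.

Case P = True: the conjunct !P is False.
Case P = False: the conjunct P is False.
Both cases fail — unsatisfiable.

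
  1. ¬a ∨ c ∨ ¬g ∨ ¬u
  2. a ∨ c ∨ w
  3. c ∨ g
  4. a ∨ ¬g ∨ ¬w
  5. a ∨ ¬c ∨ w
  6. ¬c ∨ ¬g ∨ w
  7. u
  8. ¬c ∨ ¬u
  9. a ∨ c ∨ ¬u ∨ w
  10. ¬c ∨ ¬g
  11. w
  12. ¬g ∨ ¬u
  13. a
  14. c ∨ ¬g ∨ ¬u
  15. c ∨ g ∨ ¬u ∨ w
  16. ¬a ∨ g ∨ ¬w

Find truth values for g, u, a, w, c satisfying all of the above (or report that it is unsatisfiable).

Case u = True:
  (¬c ∨ ¬u) forces c = False.
  (c ∨ g) forces g = True.
  Clause (¬g ∨ ¬u) is falsified — contradiction.
Case u = False:
  Clause (u) is falsified — contradiction.
Both cases fail, so the formula is unsatisfiable.

Unsatisfiable — no assignment works.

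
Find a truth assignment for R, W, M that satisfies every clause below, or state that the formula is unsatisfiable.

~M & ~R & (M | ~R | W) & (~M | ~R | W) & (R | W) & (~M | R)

R=F, W=T, M=F

Unit clause (~M) forces M = False.
Unit clause (~R) forces R = False.
In (R | W) only W is left, so W = True.
All clauses satisfied.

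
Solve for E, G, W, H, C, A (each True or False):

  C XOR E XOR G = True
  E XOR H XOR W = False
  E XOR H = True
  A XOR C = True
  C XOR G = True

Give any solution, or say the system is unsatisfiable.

E=F, G=F, W=T, H=T, C=T, A=F

C XOR E XOR G = T XOR F XOR F = True ✓
E XOR H XOR W = F XOR T XOR T = False ✓
E XOR H = F XOR T = True ✓
A XOR C = F XOR T = True ✓
C XOR G = T XOR F = True ✓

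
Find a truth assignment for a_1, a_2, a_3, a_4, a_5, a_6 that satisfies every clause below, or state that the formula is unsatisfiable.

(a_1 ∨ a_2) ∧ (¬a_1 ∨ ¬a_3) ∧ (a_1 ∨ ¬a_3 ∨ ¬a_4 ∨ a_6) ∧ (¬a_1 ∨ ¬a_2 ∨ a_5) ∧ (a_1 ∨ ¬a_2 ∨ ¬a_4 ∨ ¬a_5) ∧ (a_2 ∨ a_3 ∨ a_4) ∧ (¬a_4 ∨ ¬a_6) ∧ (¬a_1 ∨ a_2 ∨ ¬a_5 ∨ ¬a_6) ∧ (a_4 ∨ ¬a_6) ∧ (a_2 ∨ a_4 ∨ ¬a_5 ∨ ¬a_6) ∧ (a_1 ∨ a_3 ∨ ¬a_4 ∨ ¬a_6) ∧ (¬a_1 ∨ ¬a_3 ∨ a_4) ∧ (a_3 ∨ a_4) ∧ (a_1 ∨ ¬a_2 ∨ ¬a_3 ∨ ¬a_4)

Set a_1 = False.
  then (a_1 ∨ a_2) forces a_2 = True.
Set a_3 = True.
  then (a_1 ∨ ¬a_2 ∨ ¬a_3 ∨ ¬a_4) forces a_4 = False.
  then (a_4 ∨ ¬a_6) forces a_6 = False.
Set a_5 = False.
All clauses satisfied.

a_1: False, a_2: True, a_3: True, a_4: False, a_5: False, a_6: False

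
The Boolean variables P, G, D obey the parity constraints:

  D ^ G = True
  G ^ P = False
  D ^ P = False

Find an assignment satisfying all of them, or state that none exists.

Unsatisfiable — no assignment works.

Adding constraints 1, 2, 3 mod 2: every variable appears an even number of times on the left, so the left side is 0.
But the right sides sum to 1 (mod 2). 0 ≠ 1 — the system is inconsistent.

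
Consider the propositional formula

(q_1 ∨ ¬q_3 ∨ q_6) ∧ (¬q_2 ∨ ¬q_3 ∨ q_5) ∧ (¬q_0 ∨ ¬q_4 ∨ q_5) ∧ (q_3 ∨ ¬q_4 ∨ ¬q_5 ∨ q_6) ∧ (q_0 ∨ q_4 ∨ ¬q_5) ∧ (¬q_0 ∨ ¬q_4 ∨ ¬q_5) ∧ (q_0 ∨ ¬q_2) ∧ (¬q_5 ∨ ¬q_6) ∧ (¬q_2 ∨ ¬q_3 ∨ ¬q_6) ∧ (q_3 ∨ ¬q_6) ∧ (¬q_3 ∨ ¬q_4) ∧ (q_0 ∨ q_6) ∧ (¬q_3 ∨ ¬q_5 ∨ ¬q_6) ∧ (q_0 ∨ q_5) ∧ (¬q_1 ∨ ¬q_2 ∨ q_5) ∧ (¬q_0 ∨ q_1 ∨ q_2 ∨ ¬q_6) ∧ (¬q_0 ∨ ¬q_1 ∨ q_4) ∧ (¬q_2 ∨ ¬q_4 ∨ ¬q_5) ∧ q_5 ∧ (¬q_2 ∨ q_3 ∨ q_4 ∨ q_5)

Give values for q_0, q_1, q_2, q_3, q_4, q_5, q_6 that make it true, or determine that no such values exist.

q_0: True, q_1: False, q_2: True, q_3: False, q_4: False, q_5: True, q_6: False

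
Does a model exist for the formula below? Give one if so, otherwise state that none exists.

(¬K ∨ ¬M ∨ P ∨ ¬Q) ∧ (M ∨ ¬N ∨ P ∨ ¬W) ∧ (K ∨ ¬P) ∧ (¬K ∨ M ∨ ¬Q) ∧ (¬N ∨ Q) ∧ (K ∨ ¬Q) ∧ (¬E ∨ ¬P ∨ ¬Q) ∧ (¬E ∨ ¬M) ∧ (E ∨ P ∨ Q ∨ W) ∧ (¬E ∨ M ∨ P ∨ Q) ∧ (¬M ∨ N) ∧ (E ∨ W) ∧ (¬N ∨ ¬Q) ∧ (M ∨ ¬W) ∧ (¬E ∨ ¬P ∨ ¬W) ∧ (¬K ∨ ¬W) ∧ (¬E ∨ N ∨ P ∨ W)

W = False, P = True, E = True, N = False, Q = False, M = False, K = True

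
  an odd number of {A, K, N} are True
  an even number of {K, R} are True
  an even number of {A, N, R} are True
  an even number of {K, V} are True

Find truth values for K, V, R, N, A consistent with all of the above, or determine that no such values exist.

No satisfying assignment exists.

Adding constraints 1, 2, 3 mod 2: every variable appears an even number of times on the left, so the left side is 0.
But the right sides sum to 1 (mod 2). 0 ≠ 1 — the system is inconsistent.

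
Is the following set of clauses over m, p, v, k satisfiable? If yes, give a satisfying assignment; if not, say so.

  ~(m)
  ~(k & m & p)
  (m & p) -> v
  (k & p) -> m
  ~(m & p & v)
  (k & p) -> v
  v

Unit clause (~m) forces m = False.
Unit clause (v) forces v = True.
Set p = False.
Set k = False.
All clauses satisfied.

m=F; p=F; v=T; k=F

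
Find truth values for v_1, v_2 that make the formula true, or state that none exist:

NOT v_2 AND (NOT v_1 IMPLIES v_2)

v_1: True, v_2: False

  NOT v_2 = True
  NOT v_1 IMPLIES v_2 = True
    NOT v_1 = False
Both conjuncts True, so the formula holds.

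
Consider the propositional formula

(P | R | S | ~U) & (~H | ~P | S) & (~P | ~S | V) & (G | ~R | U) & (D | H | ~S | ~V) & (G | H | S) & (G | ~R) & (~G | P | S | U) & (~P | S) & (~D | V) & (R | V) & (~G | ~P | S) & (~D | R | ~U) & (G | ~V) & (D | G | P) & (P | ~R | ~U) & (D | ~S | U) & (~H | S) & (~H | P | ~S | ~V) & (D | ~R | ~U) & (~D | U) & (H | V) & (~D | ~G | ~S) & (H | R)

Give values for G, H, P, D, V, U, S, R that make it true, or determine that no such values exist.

G=T; H=T; P=T; D=F; V=T; U=T; S=T; R=F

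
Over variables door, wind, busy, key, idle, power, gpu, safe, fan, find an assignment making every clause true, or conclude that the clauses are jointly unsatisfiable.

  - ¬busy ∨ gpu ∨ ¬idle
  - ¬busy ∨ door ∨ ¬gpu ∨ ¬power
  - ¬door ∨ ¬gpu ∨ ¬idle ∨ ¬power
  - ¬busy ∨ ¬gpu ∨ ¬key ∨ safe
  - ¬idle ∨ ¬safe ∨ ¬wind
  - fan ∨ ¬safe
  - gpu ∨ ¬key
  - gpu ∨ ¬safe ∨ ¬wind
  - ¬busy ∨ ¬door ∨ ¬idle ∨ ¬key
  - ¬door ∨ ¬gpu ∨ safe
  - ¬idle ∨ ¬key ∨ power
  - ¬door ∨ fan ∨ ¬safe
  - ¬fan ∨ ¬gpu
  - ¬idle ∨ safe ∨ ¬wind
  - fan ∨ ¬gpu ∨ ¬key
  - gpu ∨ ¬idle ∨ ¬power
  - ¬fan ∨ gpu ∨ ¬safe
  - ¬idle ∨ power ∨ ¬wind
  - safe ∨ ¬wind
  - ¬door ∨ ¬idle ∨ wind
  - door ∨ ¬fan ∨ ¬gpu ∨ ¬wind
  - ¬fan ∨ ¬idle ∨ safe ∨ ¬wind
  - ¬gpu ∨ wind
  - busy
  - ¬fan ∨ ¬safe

door=F, wind=F, busy=T, key=F, idle=F, power=F, gpu=F, safe=F, fan=T

Unit clause (busy) forces busy = True.
Set door = False.
Try wind = True:
  (safe ∨ ¬wind) forces safe = True.
  (¬idle ∨ ¬safe ∨ ¬wind) forces idle = False.
  (fan ∨ ¬safe) forces fan = True.
  clause (¬fan ∨ ¬safe) is falsified — backtrack.
So wind = False.
  then (¬gpu ∨ wind) forces gpu = False.
  then (¬busy ∨ gpu ∨ ¬idle) forces idle = False.
  then (gpu ∨ ¬key) forces key = False.
Set power = False.
Set safe = False.
Set fan = True.
All clauses satisfied.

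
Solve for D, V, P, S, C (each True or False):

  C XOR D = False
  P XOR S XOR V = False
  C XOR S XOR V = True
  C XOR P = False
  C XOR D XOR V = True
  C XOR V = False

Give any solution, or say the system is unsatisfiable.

Unsatisfiable

Adding constraints 2, 3, 4 mod 2: every variable appears an even number of times on the left, so the left side is 0.
But the right sides sum to 1 (mod 2). 0 ≠ 1 — the system is inconsistent.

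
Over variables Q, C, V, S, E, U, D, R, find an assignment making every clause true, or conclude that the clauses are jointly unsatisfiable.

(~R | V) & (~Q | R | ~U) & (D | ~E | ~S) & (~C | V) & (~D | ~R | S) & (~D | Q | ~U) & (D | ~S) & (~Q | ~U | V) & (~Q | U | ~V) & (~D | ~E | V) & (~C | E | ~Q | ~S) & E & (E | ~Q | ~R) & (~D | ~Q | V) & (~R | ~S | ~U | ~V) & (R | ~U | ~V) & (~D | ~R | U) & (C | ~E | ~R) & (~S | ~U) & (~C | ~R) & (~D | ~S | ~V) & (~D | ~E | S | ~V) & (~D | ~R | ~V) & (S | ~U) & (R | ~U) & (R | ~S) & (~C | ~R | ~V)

Unit clause (E) forces E = True.
Set Q = True.
Try C = True:
  (~C | V) forces V = True.
  (~Q | U | ~V) forces U = True.
  (~Q | R | ~U) forces R = True.
  clause (~C | ~R) is falsified — backtrack.
So C = False.
  then (C | ~E | ~R) forces R = False.
  then (R | ~U) forces U = False.
  then (R | ~S) forces S = False.
  then (~Q | U | ~V) forces V = False.
  then (~D | ~E | V) forces D = False.
All clauses satisfied.

Q = True, C = False, V = False, S = False, E = True, U = False, D = False, R = False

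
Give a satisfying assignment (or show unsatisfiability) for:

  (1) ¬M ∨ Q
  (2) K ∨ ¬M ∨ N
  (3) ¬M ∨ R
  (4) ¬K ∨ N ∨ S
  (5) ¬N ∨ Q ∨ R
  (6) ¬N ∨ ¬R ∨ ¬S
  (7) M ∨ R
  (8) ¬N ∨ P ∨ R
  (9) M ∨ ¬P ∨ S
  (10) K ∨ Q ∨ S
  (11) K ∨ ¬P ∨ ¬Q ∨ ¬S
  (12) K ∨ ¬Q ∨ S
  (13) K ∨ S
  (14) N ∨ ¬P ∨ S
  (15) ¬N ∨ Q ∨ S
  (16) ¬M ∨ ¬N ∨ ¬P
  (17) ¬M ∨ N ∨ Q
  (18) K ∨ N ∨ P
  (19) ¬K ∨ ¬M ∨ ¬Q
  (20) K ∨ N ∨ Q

P = True; R = True; N = False; Q = True; S = True; K = True; M = False

Set P = True.
Set R = True.
Try N = True:
  (¬N ∨ ¬R ∨ ¬S) forces S = False.
  (M ∨ ¬P ∨ S) forces M = True.
  clause (¬M ∨ ¬N ∨ ¬P) is falsified — backtrack.
So N = False.
  then (N ∨ ¬P ∨ S) forces S = True.
Set Q = True.
  then (K ∨ ¬P ∨ ¬Q ∨ ¬S) forces K = True.
  then (¬K ∨ ¬M ∨ ¬Q) forces M = False.
All clauses satisfied.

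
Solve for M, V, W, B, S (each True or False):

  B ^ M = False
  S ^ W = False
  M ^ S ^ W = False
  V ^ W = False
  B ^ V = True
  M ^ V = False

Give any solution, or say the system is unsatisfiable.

No satisfying assignment exists.

Adding constraints 1, 5, 6 mod 2: every variable appears an even number of times on the left, so the left side is 0.
But the right sides sum to 1 (mod 2). 0 ≠ 1 — the system is inconsistent.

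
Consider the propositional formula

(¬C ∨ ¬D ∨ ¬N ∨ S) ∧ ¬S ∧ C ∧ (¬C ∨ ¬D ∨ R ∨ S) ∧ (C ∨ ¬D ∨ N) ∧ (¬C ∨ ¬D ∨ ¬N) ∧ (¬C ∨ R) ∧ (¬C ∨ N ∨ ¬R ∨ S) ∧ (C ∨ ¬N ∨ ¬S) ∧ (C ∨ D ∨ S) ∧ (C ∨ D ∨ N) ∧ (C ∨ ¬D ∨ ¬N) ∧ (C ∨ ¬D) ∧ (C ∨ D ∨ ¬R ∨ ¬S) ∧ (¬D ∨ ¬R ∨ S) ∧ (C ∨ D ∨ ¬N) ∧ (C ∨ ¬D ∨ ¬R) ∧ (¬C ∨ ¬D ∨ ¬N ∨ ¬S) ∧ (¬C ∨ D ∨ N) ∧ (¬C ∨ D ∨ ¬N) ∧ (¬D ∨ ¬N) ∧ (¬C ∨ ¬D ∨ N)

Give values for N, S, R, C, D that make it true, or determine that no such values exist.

Case S = True:
  Clause (¬S) is falsified — contradiction.
Case S = False:
  (C) forces C = True.
  (¬C ∨ R) forces R = True.
  (¬C ∨ N ∨ ¬R ∨ S) forces N = True.
  (¬C ∨ ¬D ∨ ¬N ∨ S) forces D = False.
  Clause (¬C ∨ D ∨ ¬N) is falsified — contradiction.
Both cases fail, so the formula is unsatisfiable.

Unsatisfiable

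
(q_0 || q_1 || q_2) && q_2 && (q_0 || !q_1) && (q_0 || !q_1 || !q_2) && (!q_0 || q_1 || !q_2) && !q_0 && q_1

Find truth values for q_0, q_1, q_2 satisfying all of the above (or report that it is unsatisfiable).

Case q_0 = True:
  Clause (!q_0) is falsified — contradiction.
Case q_0 = False:
  (q_2) forces q_2 = True.
  (q_0 || !q_1) forces q_1 = False.
  Clause (q_1) is falsified — contradiction.
Both cases fail, so the formula is unsatisfiable.

The formula is unsatisfiable.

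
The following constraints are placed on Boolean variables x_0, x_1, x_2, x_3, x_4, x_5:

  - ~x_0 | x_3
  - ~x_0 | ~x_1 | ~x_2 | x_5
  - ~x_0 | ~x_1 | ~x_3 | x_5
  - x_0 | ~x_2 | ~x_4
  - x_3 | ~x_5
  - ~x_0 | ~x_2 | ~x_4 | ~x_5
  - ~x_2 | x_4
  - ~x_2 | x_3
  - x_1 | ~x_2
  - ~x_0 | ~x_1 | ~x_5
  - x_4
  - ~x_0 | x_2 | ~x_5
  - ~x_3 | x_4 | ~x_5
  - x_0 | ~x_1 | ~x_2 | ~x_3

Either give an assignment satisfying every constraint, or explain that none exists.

Unit clause (x_4) forces x_4 = True.
Set x_0 = True.
  then (~x_0 | x_3) forces x_3 = True.
Try x_1 = True:
  (~x_0 | ~x_1 | ~x_3 | x_5) forces x_5 = True.
  clause (~x_0 | ~x_1 | ~x_5) is falsified — backtrack.
So x_1 = False.
  then (x_1 | ~x_2) forces x_2 = False.
  then (~x_0 | x_2 | ~x_5) forces x_5 = False.
All clauses satisfied.

x_0 = True, x_1 = False, x_2 = False, x_3 = True, x_4 = True, x_5 = False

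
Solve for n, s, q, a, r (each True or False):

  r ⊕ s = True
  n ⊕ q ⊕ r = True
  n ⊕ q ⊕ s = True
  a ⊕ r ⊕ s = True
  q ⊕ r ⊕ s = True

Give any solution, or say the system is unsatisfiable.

Adding constraints 1, 2, 3 mod 2: every variable appears an even number of times on the left, so the left side is 0.
But the right sides sum to 1 (mod 2). 0 ≠ 1 — the system is inconsistent.

No satisfying assignment exists.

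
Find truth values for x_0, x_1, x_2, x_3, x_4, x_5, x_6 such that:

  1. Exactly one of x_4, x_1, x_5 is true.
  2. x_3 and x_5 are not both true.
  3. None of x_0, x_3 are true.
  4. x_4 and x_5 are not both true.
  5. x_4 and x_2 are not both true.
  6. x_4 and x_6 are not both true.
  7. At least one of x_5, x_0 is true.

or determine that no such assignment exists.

x_0=F, x_1=F, x_2=T, x_3=F, x_4=F, x_5=T, x_6=F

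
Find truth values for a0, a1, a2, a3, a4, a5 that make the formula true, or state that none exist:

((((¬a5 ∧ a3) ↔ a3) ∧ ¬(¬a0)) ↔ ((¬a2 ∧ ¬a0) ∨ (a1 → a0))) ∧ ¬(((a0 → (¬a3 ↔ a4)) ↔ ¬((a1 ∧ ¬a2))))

a0 = True, a1 = False, a2 = False, a3 = True, a4 = True, a5 = False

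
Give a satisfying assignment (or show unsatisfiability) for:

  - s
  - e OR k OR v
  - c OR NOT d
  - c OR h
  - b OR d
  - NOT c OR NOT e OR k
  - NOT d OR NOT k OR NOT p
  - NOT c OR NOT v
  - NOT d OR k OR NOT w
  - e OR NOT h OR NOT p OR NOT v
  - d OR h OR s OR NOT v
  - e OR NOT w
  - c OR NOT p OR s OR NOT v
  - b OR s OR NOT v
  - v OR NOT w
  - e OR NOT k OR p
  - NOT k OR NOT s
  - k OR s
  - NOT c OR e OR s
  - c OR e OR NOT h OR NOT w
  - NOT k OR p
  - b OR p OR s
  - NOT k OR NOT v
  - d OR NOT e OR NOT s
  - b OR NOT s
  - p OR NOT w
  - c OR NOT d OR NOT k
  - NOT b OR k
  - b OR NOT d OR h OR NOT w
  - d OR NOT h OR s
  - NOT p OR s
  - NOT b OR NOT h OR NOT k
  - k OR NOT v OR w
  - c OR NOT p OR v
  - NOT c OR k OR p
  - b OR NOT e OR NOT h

Case s = True:
  (NOT k OR NOT s) forces k = False.
  (b OR NOT s) forces b = True.
  Clause (NOT b OR k) is falsified — contradiction.
Case s = False:
  Clause (s) is falsified — contradiction.
Both cases fail, so the formula is unsatisfiable.

Unsatisfiable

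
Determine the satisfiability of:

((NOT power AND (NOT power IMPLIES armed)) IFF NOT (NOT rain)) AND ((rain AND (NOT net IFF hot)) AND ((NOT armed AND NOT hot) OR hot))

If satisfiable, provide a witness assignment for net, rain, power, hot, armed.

net = False, rain = True, power = False, hot = True, armed = True

  (NOT power AND (NOT power IMPLIES armed)) IFF NOT (NOT rain) = True
    NOT power AND (NOT power IMPLIES armed) = True
      NOT power = True
      NOT power IMPLIES armed = True
        NOT power = True
    NOT (NOT rain) = True
      NOT rain = False
  (rain AND (NOT net IFF hot)) AND ((NOT armed AND NOT hot) OR hot) = True
    rain AND (NOT net IFF hot) = True
      NOT net IFF hot = True
        NOT net = True
    (NOT armed AND NOT hot) OR hot = True
      NOT armed AND NOT hot = False
        NOT armed = False
        NOT hot = False
Both conjuncts True, so the formula holds.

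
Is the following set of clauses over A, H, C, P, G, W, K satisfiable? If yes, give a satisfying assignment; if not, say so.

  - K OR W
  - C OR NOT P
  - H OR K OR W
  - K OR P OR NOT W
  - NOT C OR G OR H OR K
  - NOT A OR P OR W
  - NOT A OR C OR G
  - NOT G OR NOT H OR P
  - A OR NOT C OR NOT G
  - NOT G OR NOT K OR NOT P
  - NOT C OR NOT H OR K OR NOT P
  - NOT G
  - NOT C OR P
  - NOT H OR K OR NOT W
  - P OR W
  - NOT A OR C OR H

A=F, H=T, C=T, P=T, G=F, W=T, K=T

Unit clause (NOT G) forces G = False.
Set A = False.
Set H = True.
Set C = True.
  then (NOT C OR P) forces P = True.
  then (NOT C OR NOT H OR K OR NOT P) forces K = True.
Set W = True.
All clauses satisfied.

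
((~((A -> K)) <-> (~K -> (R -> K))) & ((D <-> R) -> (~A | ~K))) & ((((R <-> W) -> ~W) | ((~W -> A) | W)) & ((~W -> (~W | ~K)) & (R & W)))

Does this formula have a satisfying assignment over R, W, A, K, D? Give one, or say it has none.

R = True, W = True, A = False, K = False, D = False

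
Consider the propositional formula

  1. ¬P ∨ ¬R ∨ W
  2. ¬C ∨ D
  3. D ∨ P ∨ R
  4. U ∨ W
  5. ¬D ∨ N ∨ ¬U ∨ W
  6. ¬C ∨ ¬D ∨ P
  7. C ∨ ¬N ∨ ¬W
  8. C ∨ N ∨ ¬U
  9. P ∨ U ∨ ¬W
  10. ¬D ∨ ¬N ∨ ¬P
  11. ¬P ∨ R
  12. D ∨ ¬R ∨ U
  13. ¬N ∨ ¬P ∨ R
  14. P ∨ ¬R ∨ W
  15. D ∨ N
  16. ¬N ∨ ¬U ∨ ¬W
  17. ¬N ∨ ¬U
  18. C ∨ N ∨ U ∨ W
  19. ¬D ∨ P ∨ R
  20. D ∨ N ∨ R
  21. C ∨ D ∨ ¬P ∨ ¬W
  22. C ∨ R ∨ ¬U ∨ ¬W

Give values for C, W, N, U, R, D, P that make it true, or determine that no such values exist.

C: True; W: True; N: False; U: False; R: True; D: True; P: True

Set C = True.
  then (¬C ∨ D) forces D = True.
  then (¬C ∨ ¬D ∨ P) forces P = True.
  then (¬D ∨ ¬N ∨ ¬P) forces N = False.
  then (¬P ∨ R) forces R = True.
  then (¬P ∨ ¬R ∨ W) forces W = True.
Set U = False.
All clauses satisfied.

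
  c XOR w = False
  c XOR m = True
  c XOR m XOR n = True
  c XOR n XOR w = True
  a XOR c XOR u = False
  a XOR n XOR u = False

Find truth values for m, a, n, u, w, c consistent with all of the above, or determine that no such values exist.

Adding constraints 1, 2, 3, 4 mod 2: every variable appears an even number of times on the left, so the left side is 0.
But the right sides sum to 1 (mod 2). 0 ≠ 1 — the system is inconsistent.

Unsatisfiable — no assignment works.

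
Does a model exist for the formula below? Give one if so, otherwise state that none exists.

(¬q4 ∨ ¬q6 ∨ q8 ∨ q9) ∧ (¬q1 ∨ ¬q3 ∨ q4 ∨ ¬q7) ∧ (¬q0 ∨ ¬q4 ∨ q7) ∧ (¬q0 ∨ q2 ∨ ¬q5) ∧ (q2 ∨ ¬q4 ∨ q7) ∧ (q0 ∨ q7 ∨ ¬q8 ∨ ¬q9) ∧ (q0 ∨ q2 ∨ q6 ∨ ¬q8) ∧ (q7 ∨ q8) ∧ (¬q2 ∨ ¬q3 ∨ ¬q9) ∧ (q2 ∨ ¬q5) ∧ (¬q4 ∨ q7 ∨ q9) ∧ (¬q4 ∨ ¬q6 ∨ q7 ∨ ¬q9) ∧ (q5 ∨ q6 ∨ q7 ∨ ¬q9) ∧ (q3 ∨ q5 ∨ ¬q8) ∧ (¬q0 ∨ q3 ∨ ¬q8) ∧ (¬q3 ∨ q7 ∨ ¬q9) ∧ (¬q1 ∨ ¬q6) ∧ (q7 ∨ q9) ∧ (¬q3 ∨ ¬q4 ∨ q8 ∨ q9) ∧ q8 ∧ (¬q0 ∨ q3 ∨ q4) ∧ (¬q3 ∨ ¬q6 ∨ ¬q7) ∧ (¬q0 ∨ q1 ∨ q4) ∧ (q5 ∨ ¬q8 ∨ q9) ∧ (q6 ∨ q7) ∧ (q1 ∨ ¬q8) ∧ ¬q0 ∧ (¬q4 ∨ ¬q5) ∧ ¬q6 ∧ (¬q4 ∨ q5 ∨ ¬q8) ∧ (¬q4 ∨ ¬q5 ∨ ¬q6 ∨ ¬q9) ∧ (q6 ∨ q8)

q0 = False, q1 = True, q2 = True, q3 = False, q4 = False, q5 = True, q6 = False, q7 = True, q8 = True, q9 = False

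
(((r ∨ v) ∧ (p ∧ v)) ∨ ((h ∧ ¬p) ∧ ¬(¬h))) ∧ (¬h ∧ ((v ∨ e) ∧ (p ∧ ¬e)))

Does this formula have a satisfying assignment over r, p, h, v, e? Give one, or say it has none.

r = True; p = True; h = False; v = True; e = False

  ((r ∨ v) ∧ (p ∧ v)) ∨ ((h ∧ ¬p) ∧ ¬(¬h)) = True
    (r ∨ v) ∧ (p ∧ v) = True
      r ∨ v = True
      p ∧ v = True
    (h ∧ ¬p) ∧ ¬(¬h) = False
      h ∧ ¬p = False
        ¬p = False
      ¬(¬h) = False
        ¬h = True
  ¬h ∧ ((v ∨ e) ∧ (p ∧ ¬e)) = True
    ¬h = True
    (v ∨ e) ∧ (p ∧ ¬e) = True
      v ∨ e = True
      p ∧ ¬e = True
        ¬e = True
Both conjuncts True, so the formula holds.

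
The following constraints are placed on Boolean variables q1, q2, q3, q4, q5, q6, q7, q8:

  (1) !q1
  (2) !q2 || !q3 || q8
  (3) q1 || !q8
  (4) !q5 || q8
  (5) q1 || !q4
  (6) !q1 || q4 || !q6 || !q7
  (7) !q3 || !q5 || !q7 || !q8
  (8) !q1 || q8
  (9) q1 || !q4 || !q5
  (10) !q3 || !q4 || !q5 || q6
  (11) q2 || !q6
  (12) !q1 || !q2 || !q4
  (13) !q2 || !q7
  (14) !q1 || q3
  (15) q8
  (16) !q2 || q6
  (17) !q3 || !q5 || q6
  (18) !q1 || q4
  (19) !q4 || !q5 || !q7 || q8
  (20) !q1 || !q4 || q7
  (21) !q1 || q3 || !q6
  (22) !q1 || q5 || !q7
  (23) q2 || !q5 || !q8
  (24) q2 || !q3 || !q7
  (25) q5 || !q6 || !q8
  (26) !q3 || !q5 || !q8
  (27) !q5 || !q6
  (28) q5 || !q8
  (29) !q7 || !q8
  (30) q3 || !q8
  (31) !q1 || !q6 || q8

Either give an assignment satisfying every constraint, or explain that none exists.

UNSATISFIABLE

Case q1 = True:
  Clause (!q1) is falsified — contradiction.
Case q1 = False:
  (q1 || !q8) forces q8 = False.
  Clause (q8) is falsified — contradiction.
Both cases fail, so the formula is unsatisfiable.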